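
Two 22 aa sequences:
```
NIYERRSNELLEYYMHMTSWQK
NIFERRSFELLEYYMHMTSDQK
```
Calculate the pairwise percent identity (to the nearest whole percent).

Mismatches at positions 3, 8, 20 (1-based): 3 of 22.
Identical positions: 19/22 = 86.36% → 86%.

86%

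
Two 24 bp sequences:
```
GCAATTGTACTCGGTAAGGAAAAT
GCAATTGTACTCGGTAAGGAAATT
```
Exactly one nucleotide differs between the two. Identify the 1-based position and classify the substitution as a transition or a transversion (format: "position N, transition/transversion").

position 23, transversion

The sequences differ only at position 23: A→T (purine→pyrimidine), a transversion.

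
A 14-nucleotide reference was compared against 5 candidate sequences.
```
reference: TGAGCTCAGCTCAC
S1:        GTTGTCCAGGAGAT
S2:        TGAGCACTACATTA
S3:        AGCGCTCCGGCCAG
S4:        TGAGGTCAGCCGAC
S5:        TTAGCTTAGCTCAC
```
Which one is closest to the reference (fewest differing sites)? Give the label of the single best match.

S1 differs at 9 sites; S2 differs at 7 sites; S3 differs at 6 sites; S4 differs at 3 sites; S5 differs at 2 sites. The closest is S5.

S5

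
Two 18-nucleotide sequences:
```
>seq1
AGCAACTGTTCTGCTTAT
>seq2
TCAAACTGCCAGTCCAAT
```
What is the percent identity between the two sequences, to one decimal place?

44.4%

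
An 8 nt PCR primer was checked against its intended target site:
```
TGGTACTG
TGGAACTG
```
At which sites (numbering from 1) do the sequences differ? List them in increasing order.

4

Differences at site 4 (T→A).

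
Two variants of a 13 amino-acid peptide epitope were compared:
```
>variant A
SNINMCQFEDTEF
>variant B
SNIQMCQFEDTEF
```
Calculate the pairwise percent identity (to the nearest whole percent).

1 position differs (4), so 12 of 13 match: 12/13 = 92.31%.

92%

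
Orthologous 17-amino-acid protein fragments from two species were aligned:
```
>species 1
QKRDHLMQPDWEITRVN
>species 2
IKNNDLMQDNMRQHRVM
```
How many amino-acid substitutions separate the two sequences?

11

The sequences differ at residues 1, 3, 4, 5, 9, 10, 11, 12, 13, 14, 17 (1-based) — 11 in total.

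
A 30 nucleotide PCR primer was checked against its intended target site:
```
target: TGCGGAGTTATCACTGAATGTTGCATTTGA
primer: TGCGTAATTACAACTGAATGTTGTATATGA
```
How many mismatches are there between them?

Comparing position by position, 6 positions differ: 5 (G/T), 7 (G/A), 11 (T/C), 12 (C/A), 24 (C/T), 27 (T/A).

6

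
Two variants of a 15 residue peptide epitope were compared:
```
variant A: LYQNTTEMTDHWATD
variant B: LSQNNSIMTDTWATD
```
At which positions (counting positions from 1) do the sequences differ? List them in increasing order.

2, 5, 6, 7, 11

Differences at position 2 (Y→S), position 5 (T→N), position 6 (T→S), position 7 (E→I), position 11 (H→T).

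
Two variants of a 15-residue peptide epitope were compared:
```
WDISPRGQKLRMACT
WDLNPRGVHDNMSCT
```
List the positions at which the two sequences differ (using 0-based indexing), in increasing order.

Differences at position 2 (I→L), position 3 (S→N), position 7 (Q→V), position 8 (K→H), position 9 (L→D), position 10 (R→N), position 12 (A→S).

2, 3, 7, 8, 9, 10, 12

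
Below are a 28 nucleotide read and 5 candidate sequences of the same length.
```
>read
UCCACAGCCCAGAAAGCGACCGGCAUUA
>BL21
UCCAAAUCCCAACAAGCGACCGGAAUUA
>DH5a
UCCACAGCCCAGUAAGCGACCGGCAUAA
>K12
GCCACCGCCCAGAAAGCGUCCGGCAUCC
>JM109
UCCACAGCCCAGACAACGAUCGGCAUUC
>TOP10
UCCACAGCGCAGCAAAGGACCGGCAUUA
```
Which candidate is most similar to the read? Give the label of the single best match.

DH5a

Hamming distances to read — BL21: 5; DH5a: 2; K12: 5; JM109: 4; TOP10: 4.
Smallest is DH5a with 2 mismatches.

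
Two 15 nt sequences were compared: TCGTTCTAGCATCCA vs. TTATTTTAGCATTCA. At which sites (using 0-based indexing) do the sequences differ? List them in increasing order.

1, 2, 5, 12

Differences at site 1 (C→T), site 2 (G→A), site 5 (C→T), site 12 (C→T).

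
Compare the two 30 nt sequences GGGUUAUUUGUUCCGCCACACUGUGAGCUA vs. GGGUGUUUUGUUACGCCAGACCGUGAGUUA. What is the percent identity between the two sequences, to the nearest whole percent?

80%

6 positions differ (5, 6, 13, 19, 22, 28), so 24 of 30 match: 24/30 = 80%.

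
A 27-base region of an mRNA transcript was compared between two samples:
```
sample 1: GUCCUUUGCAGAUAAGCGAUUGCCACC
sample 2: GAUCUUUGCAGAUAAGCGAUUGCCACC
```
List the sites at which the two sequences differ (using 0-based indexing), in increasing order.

1, 2

Differences at site 1 (U→A), site 2 (C→U).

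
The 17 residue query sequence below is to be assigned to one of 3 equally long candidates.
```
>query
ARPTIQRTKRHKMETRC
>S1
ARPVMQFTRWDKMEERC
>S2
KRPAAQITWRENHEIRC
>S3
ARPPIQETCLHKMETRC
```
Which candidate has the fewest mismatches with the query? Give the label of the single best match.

S3

Hamming distances to query — S1: 7; S2: 9; S3: 4.
Smallest is S3 with 4 mismatches.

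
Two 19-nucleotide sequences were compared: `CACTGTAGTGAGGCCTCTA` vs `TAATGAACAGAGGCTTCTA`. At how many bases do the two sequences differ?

Mismatches (1-based): base 1: C→T; base 3: C→A; base 6: T→A; base 8: G→C; base 9: T→A; base 15: C→T.

6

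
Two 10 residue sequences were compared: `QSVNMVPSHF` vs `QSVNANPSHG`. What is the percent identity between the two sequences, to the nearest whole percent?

70%

3 positions differ (5, 6, 10), so 7 of 10 match: 7/10 = 70%.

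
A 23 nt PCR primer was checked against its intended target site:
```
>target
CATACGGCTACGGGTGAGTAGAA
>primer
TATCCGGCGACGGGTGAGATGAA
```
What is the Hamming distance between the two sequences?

The sequences differ at positions 1, 4, 9, 19, 20 (1-based) — 5 in total.

5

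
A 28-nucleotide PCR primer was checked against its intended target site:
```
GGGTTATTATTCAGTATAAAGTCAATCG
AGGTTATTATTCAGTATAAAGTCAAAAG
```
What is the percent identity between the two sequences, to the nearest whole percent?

89%

Mismatches at positions 1, 26, 27 (1-based): 3 of 28.
Identical positions: 25/28 = 89.29% → 89%.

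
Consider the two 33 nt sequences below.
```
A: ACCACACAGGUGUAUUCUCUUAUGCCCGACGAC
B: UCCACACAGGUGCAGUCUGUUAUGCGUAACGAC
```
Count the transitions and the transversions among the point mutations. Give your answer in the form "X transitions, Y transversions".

3 transitions, 4 transversions

Mismatches (1-based):
site 1: A→U (purine→pyrimidine, transversion)
site 13: U→C (pyrimidine→pyrimidine, transition)
site 15: U→G (pyrimidine→purine, transversion)
site 19: C→G (pyrimidine→purine, transversion)
site 26: C→G (pyrimidine→purine, transversion)
site 27: C→U (pyrimidine→pyrimidine, transition)
site 28: G→A (purine→purine, transition)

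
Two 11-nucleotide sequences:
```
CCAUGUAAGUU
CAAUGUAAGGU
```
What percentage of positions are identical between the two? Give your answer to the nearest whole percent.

82%

Mismatches at positions 2, 10 (1-based): 2 of 11.
Identical positions: 9/11 = 81.82% → 82%.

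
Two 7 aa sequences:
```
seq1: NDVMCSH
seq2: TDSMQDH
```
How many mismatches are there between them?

Mismatches (1-based): residue 1: N→T; residue 3: V→S; residue 5: C→Q; residue 6: S→D.

4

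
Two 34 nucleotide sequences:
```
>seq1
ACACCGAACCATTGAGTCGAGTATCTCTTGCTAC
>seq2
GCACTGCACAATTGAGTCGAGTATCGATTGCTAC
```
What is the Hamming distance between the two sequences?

6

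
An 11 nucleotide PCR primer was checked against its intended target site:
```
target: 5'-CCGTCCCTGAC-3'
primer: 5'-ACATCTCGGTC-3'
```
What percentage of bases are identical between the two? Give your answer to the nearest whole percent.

5 positions differ (1, 3, 6, 8, 10), so 6 of 11 match: 6/11 = 54.55%.

55%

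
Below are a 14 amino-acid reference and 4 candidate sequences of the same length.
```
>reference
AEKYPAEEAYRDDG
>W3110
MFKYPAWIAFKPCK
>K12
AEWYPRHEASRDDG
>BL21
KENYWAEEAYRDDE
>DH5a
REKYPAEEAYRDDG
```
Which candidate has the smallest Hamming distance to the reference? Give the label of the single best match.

Hamming distances to reference — W3110: 9; K12: 4; BL21: 4; DH5a: 1.
Smallest is DH5a with 1 mismatch.

DH5a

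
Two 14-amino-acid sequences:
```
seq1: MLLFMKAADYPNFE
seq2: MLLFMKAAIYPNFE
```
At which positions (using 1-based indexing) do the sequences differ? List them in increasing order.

Differences at position 9 (D→I).

9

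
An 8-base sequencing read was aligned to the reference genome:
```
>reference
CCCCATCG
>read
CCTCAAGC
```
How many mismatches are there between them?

4

Mismatches (1-based): site 3: C→T; site 6: T→A; site 7: C→G; site 8: G→C.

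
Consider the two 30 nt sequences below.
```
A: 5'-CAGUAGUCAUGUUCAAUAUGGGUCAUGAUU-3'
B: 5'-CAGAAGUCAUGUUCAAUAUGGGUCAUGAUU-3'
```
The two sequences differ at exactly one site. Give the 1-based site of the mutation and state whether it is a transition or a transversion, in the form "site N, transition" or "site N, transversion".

Site 4 changes U→A. U is a pyrimidine and A is a purine, so this is a transversion.

site 4, transversion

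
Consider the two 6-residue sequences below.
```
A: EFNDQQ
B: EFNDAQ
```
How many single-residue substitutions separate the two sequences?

1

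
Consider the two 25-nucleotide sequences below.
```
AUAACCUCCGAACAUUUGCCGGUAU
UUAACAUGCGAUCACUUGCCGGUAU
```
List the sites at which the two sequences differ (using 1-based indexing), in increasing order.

Differences at site 1 (A→U), site 6 (C→A), site 8 (C→G), site 12 (A→U), site 15 (U→C).

1, 6, 8, 12, 15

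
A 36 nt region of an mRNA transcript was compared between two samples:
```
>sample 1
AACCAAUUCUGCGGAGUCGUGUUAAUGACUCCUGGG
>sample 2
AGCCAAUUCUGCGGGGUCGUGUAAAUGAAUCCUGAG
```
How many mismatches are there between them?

The sequences differ at bases 2, 15, 23, 29, 35 (1-based) — 5 in total.

5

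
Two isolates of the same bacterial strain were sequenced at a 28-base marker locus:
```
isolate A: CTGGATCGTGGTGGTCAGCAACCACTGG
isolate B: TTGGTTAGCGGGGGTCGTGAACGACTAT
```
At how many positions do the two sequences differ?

11

Comparing position by position, 11 positions differ: 1 (C/T), 5 (A/T), 7 (C/A), 9 (T/C), 12 (T/G), 17 (A/G), 18 (G/T), 19 (C/G), 23 (C/G), 27 (G/A), 28 (G/T).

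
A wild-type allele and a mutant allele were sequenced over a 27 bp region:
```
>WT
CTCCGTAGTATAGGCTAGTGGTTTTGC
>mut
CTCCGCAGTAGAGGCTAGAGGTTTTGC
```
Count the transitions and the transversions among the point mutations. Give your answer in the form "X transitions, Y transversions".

Mismatches (1-based):
site 6: T→C (pyrimidine→pyrimidine, transition)
site 11: T→G (pyrimidine→purine, transversion)
site 19: T→A (pyrimidine→purine, transversion)

1 transition, 2 transversions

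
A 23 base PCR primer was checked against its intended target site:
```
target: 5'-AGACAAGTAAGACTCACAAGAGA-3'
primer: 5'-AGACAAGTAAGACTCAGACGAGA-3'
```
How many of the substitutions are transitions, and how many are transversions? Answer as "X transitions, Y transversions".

0 transitions, 2 transversions

Mismatches (1-based):
position 17: C→G (pyrimidine→purine, transversion)
position 19: A→C (purine→pyrimidine, transversion)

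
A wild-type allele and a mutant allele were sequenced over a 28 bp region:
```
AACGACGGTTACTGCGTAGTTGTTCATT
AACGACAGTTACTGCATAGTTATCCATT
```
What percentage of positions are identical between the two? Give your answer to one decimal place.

Mismatches at positions 7, 16, 22, 24 (1-based): 4 of 28.
Identical positions: 24/28 = 85.71% → 85.7%.

85.7%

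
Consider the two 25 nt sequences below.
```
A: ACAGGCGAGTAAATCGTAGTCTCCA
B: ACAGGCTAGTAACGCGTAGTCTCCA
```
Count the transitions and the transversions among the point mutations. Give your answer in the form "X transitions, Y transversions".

Transitions (purine↔purine or pyrimidine↔pyrimidine): none.
Transversions (purine↔pyrimidine): 7 G→T, 13 A→C, 14 T→G.

0 transitions, 3 transversions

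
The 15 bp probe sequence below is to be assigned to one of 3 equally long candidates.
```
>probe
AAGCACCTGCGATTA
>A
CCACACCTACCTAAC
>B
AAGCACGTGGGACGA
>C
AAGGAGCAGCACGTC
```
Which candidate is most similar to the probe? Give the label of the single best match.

A differs at 9 sites; B differs at 4 sites; C differs at 7 sites. The closest is B.

B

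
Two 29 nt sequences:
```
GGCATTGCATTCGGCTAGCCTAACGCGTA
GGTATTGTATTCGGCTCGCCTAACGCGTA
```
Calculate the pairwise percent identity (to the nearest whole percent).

90%

Mismatches at positions 3, 8, 17 (1-based): 3 of 29.
Identical positions: 26/29 = 89.66% → 90%.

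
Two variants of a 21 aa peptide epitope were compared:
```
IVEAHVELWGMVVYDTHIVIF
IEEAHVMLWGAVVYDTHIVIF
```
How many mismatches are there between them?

3

The sequences differ at residues 2, 7, 11 (1-based) — 3 in total.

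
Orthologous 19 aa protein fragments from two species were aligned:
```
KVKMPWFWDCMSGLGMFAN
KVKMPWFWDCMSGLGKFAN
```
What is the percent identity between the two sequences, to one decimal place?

1 position differs (16), so 18 of 19 match: 18/19 = 94.74%.

94.7%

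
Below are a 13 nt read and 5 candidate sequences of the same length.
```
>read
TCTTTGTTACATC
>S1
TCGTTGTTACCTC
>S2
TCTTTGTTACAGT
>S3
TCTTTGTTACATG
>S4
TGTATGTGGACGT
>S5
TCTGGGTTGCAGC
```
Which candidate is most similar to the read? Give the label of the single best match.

S1 differs at 2 bases; S2 differs at 2 bases; S3 differs at 1 base; S4 differs at 8 bases; S5 differs at 4 bases. The closest is S3.

S3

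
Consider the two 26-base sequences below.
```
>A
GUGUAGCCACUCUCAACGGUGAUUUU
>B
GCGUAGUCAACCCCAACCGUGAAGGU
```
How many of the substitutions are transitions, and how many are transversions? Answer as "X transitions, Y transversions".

4 transitions, 5 transversions

Transitions (purine↔purine or pyrimidine↔pyrimidine): 2 U→C, 7 C→U, 11 U→C, 13 U→C.
Transversions (purine↔pyrimidine): 10 C→A, 18 G→C, 23 U→A, 24 U→G, 25 U→G.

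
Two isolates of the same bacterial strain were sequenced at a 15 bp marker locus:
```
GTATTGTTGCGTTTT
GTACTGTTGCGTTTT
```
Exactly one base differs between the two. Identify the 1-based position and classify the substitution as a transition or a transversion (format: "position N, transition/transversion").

position 4, transition

Position 4 changes T→C. T is a pyrimidine and C is a pyrimidine, so this is a transition.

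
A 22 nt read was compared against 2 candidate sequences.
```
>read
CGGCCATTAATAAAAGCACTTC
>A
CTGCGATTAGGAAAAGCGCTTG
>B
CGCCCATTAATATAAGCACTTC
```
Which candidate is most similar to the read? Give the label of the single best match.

B

A differs at 6 positions; B differs at 2 positions. The closest is B.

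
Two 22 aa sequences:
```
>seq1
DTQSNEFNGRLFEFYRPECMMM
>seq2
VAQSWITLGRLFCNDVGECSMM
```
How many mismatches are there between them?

12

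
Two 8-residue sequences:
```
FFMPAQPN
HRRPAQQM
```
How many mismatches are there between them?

5

Mismatches (1-based): position 1: F→H; position 2: F→R; position 3: M→R; position 7: P→Q; position 8: N→M.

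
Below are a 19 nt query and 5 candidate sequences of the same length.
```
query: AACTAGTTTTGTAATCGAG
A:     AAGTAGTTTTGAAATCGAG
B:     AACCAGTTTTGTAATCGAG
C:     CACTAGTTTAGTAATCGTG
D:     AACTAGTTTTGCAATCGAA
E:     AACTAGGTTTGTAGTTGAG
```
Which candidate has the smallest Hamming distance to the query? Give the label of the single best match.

B

A differs at 2 sites; B differs at 1 site; C differs at 3 sites; D differs at 2 sites; E differs at 3 sites. The closest is B.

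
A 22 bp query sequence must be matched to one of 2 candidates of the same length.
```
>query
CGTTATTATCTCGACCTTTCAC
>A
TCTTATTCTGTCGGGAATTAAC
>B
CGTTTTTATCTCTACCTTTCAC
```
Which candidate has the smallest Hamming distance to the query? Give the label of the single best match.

B

A differs at 9 sites; B differs at 2 sites. The closest is B.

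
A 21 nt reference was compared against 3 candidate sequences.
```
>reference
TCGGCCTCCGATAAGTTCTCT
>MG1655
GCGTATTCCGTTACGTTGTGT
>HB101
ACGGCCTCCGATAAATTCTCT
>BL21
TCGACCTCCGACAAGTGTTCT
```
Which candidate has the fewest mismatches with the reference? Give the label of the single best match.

HB101

Hamming distances to reference — MG1655: 8; HB101: 2; BL21: 4.
Smallest is HB101 with 2 mismatches.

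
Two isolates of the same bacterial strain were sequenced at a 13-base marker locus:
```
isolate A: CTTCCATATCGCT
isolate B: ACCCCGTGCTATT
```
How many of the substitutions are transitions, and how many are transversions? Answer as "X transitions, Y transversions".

Mismatches (1-based):
position 1: C→A (pyrimidine→purine, transversion)
position 2: T→C (pyrimidine→pyrimidine, transition)
position 3: T→C (pyrimidine→pyrimidine, transition)
position 6: A→G (purine→purine, transition)
position 8: A→G (purine→purine, transition)
position 9: T→C (pyrimidine→pyrimidine, transition)
position 10: C→T (pyrimidine→pyrimidine, transition)
position 11: G→A (purine→purine, transition)
position 12: C→T (pyrimidine→pyrimidine, transition)

8 transitions, 1 transversion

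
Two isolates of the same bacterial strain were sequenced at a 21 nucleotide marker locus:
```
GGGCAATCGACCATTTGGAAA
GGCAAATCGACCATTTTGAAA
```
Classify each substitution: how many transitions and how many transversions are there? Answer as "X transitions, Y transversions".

Transitions (purine↔purine or pyrimidine↔pyrimidine): none.
Transversions (purine↔pyrimidine): 3 G→C, 4 C→A, 17 G→T.

0 transitions, 3 transversions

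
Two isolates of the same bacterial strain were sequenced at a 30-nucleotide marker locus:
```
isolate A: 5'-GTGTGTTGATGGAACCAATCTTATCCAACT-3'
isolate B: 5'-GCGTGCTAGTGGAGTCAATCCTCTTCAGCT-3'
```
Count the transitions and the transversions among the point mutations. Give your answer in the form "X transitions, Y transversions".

9 transitions, 1 transversion

Mismatches (1-based):
position 2: T→C (pyrimidine→pyrimidine, transition)
position 6: T→C (pyrimidine→pyrimidine, transition)
position 8: G→A (purine→purine, transition)
position 9: A→G (purine→purine, transition)
position 14: A→G (purine→purine, transition)
position 15: C→T (pyrimidine→pyrimidine, transition)
position 21: T→C (pyrimidine→pyrimidine, transition)
position 23: A→C (purine→pyrimidine, transversion)
position 25: C→T (pyrimidine→pyrimidine, transition)
position 28: A→G (purine→purine, transition)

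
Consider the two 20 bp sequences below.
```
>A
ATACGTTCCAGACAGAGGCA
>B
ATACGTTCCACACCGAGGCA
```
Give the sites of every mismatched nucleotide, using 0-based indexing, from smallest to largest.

Differences at site 10 (G→C), site 13 (A→C).

10, 13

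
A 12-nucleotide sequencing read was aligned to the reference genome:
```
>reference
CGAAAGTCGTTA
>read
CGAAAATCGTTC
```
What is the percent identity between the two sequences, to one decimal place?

Mismatches at positions 6, 12 (1-based): 2 of 12.
Identical positions: 10/12 = 83.33% → 83.3%.

83.3%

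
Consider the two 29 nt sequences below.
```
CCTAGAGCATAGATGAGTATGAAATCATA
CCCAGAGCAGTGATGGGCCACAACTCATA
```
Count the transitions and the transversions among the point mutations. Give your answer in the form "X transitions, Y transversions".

Mismatches (1-based):
position 3: T→C (pyrimidine→pyrimidine, transition)
position 10: T→G (pyrimidine→purine, transversion)
position 11: A→T (purine→pyrimidine, transversion)
position 16: A→G (purine→purine, transition)
position 18: T→C (pyrimidine→pyrimidine, transition)
position 19: A→C (purine→pyrimidine, transversion)
position 20: T→A (pyrimidine→purine, transversion)
position 21: G→C (purine→pyrimidine, transversion)
position 24: A→C (purine→pyrimidine, transversion)

3 transitions, 6 transversions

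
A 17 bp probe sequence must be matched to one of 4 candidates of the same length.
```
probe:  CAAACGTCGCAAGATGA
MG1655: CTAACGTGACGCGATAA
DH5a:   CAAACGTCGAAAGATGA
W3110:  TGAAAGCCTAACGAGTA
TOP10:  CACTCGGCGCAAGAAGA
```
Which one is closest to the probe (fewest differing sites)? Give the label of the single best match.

MG1655 differs at 6 sites; DH5a differs at 1 site; W3110 differs at 9 sites; TOP10 differs at 4 sites. The closest is DH5a.

DH5a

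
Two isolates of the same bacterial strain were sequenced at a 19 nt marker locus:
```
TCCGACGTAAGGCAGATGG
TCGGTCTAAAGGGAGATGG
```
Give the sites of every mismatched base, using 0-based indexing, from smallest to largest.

Scanning 0-based: 2: C/G; 4: A/T; 6: G/T; 7: T/A; 12: C/G.

2, 4, 6, 7, 12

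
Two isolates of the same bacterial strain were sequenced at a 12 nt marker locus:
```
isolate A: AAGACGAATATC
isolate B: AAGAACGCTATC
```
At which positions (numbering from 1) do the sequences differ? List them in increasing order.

Differences at position 5 (C→A), position 6 (G→C), position 7 (A→G), position 8 (A→C).

5, 6, 7, 8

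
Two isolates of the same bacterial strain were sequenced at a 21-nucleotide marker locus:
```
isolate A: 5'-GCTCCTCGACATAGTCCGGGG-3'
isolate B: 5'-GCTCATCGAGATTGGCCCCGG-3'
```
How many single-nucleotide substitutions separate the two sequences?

6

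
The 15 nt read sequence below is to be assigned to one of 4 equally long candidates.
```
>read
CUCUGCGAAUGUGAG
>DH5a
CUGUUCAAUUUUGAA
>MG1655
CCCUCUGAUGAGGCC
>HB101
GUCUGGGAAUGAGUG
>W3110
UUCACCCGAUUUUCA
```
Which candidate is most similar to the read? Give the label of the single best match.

Hamming distances to read — DH5a: 6; MG1655: 9; HB101: 4; W3110: 9.
Smallest is HB101 with 4 mismatches.

HB101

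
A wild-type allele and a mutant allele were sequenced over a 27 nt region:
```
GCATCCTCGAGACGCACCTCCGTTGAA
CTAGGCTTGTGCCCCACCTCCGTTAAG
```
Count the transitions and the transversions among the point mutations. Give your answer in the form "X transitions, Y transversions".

Transitions (purine↔purine or pyrimidine↔pyrimidine): 2 C→T, 8 C→T, 25 G→A, 27 A→G.
Transversions (purine↔pyrimidine): 1 G→C, 4 T→G, 5 C→G, 10 A→T, 12 A→C, 14 G→C.

4 transitions, 6 transversions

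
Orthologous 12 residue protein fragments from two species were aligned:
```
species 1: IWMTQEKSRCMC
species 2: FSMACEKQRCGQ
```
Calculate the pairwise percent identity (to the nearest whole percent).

Mismatches at positions 1, 2, 4, 5, 8, 11, 12 (1-based): 7 of 12.
Identical positions: 5/12 = 41.67% → 42%.

42%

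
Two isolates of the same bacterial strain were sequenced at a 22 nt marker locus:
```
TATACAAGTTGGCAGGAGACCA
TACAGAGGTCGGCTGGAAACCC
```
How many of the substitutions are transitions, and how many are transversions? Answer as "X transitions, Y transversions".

4 transitions, 3 transversions

Transitions (purine↔purine or pyrimidine↔pyrimidine): 3 T→C, 7 A→G, 10 T→C, 18 G→A.
Transversions (purine↔pyrimidine): 5 C→G, 14 A→T, 22 A→C.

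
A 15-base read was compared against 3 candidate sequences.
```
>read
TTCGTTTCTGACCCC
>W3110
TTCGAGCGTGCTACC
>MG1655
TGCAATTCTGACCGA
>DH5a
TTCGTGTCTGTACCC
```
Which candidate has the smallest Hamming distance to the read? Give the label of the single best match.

DH5a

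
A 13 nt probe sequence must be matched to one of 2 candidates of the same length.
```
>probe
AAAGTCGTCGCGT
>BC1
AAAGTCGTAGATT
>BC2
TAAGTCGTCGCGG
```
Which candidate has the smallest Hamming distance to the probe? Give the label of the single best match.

BC2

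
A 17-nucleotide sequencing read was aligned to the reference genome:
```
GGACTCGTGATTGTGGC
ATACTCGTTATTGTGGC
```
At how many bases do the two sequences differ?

Mismatches (1-based): base 1: G→A; base 2: G→T; base 9: G→T.

3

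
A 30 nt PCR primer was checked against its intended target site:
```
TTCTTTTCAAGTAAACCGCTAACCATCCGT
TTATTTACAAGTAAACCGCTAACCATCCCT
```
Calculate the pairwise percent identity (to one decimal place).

Mismatches at positions 3, 7, 29 (1-based): 3 of 30.
Identical positions: 27/30 = 90% → 90.0%.

90.0%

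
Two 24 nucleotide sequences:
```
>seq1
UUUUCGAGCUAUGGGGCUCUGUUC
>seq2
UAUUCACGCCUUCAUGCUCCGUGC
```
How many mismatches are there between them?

The sequences differ at bases 2, 6, 7, 10, 11, 13, 14, 15, 20, 23 (1-based) — 10 in total.

10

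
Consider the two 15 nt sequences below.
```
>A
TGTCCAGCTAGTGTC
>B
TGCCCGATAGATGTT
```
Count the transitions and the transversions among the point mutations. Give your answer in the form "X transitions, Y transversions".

7 transitions, 1 transversion

Transitions (purine↔purine or pyrimidine↔pyrimidine): 3 T→C, 6 A→G, 7 G→A, 8 C→T, 10 A→G, 11 G→A, 15 C→T.
Transversions (purine↔pyrimidine): 9 T→A.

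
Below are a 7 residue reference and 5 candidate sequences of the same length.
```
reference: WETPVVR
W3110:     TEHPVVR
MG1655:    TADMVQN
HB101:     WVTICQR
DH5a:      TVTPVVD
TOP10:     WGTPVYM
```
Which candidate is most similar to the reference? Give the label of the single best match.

W3110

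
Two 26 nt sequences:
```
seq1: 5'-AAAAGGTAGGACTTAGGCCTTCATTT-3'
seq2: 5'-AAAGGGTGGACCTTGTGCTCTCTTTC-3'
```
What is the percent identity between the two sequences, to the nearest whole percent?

62%

Mismatches at positions 4, 8, 10, 11, 15, 16, 19, 20, 23, 26 (1-based): 10 of 26.
Identical positions: 16/26 = 61.54% → 62%.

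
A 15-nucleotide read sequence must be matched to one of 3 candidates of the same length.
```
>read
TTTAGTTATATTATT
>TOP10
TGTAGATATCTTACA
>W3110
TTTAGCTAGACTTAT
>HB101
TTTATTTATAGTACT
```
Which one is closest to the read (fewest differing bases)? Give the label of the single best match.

HB101

Hamming distances to read — TOP10: 5; W3110: 5; HB101: 3.
Smallest is HB101 with 3 mismatches.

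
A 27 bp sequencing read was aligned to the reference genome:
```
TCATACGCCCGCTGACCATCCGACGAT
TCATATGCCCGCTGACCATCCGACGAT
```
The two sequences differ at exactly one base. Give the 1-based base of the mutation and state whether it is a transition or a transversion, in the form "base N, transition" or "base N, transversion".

base 6, transition

Base 6 changes C→T. C is a pyrimidine and T is a pyrimidine, so this is a transition.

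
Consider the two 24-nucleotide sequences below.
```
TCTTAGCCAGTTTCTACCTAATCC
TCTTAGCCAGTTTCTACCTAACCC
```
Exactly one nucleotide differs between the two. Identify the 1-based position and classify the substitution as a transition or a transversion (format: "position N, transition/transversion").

position 22, transition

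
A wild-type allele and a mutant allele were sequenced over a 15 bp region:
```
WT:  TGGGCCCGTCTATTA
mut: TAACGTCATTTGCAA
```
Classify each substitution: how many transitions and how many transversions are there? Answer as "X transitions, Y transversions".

Mismatches (1-based):
site 2: G→A (purine→purine, transition)
site 3: G→A (purine→purine, transition)
site 4: G→C (purine→pyrimidine, transversion)
site 5: C→G (pyrimidine→purine, transversion)
site 6: C→T (pyrimidine→pyrimidine, transition)
site 8: G→A (purine→purine, transition)
site 10: C→T (pyrimidine→pyrimidine, transition)
site 12: A→G (purine→purine, transition)
site 13: T→C (pyrimidine→pyrimidine, transition)
site 14: T→A (pyrimidine→purine, transversion)

7 transitions, 3 transversions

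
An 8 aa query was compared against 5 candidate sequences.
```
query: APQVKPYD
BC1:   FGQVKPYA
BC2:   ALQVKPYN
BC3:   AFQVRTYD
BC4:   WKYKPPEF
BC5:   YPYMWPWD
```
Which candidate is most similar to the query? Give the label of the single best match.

BC2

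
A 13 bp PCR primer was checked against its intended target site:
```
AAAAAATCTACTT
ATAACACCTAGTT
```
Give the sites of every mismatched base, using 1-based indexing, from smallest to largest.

2, 5, 7, 11

Scanning 1-based: 2: A/T; 5: A/C; 7: T/C; 11: C/G.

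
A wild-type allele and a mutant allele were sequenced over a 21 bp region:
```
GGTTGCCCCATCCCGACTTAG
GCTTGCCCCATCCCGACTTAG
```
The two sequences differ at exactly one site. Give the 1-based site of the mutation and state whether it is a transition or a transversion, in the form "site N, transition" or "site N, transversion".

site 2, transversion

Site 2 changes G→C. G is a purine and C is a pyrimidine, so this is a transversion.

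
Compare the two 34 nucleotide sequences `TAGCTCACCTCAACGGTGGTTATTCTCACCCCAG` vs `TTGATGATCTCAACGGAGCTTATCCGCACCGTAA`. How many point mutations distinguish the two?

Comparing position by position, 11 sites differ: 2 (A/T), 4 (C/A), 6 (C/G), 8 (C/T), 17 (T/A), 19 (G/C), 24 (T/C), 26 (T/G), 31 (C/G), 32 (C/T), 34 (G/A).

11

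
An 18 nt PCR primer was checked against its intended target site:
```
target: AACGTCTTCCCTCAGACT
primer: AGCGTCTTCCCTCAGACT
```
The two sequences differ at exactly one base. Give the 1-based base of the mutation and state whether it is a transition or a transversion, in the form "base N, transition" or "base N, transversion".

base 2, transition

The sequences differ only at base 2: A→G (purine→purine), a transition.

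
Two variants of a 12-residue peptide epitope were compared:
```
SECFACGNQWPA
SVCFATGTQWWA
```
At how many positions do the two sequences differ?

4

The sequences differ at positions 2, 6, 8, 11 (1-based) — 4 in total.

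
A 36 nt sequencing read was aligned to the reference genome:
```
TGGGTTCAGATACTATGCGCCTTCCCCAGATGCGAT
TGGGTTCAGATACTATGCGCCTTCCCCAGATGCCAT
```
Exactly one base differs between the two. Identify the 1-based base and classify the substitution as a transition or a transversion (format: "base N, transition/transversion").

The sequences differ only at base 34: G→C (purine→pyrimidine), a transversion.

base 34, transversion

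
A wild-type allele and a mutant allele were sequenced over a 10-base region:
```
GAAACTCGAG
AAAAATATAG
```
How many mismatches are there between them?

4

Mismatches (1-based): position 1: G→A; position 5: C→A; position 7: C→A; position 8: G→T.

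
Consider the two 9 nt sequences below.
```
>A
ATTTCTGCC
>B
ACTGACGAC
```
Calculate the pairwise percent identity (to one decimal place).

44.4%

Mismatches at positions 2, 4, 5, 6, 8 (1-based): 5 of 9.
Identical positions: 4/9 = 44.44% → 44.4%.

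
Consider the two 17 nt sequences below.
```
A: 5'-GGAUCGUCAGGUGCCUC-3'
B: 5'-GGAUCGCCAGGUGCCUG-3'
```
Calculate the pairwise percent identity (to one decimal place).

88.2%

Mismatches at positions 7, 17 (1-based): 2 of 17.
Identical positions: 15/17 = 88.24% → 88.2%.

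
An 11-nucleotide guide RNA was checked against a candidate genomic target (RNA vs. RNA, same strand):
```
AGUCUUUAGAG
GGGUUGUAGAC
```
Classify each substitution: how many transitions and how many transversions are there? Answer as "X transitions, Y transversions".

2 transitions, 3 transversions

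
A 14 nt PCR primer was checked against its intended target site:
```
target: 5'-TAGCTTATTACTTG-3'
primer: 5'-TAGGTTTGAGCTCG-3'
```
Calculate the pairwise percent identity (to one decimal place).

57.1%

6 positions differ (4, 7, 8, 9, 10, 13), so 8 of 14 match: 8/14 = 57.14%.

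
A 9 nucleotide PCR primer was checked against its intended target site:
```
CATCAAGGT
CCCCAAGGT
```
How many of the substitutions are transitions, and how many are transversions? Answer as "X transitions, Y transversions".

1 transition, 1 transversion

Transitions (purine↔purine or pyrimidine↔pyrimidine): 3 T→C.
Transversions (purine↔pyrimidine): 2 A→C.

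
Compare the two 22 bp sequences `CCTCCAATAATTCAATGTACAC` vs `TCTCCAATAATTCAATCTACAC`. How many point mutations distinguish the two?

The sequences differ at positions 1, 17 (1-based) — 2 in total.

2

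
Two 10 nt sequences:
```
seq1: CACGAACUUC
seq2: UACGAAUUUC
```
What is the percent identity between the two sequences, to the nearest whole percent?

80%

2 positions differ (1, 7), so 8 of 10 match: 8/10 = 80%.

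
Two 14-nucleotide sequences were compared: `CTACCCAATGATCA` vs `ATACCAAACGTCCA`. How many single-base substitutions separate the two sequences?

5

Mismatches (1-based): position 1: C→A; position 6: C→A; position 9: T→C; position 11: A→T; position 12: T→C.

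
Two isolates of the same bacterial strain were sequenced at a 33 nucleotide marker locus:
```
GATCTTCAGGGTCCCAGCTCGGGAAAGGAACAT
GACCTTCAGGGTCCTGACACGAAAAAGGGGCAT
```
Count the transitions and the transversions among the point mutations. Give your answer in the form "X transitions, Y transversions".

Transitions (purine↔purine or pyrimidine↔pyrimidine): 3 T→C, 15 C→T, 16 A→G, 17 G→A, 22 G→A, 23 G→A, 29 A→G, 30 A→G.
Transversions (purine↔pyrimidine): 19 T→A.

8 transitions, 1 transversion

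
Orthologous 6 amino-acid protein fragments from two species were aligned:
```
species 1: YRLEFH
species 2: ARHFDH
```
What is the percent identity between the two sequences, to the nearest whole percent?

33%

Mismatches at positions 1, 3, 4, 5 (1-based): 4 of 6.
Identical positions: 2/6 = 33.33% → 33%.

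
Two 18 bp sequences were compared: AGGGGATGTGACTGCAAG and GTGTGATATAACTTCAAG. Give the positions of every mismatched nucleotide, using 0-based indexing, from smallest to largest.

0, 1, 3, 7, 9, 13

Scanning 0-based: 0: A/G; 1: G/T; 3: G/T; 7: G/A; 9: G/A; 13: G/T.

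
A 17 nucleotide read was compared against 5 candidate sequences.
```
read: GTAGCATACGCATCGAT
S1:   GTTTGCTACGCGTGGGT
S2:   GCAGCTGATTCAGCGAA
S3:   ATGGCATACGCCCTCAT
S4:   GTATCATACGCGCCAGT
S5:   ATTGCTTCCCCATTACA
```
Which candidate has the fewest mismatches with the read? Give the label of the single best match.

Hamming distances to read — S1: 7; S2: 7; S3: 6; S4: 5; S5: 9.
Smallest is S4 with 5 mismatches.

S4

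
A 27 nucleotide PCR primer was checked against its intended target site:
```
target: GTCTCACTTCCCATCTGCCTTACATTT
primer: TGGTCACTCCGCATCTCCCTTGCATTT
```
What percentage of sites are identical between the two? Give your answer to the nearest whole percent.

74%

7 positions differ (1, 2, 3, 9, 11, 17, 22), so 20 of 27 match: 20/27 = 74.07%.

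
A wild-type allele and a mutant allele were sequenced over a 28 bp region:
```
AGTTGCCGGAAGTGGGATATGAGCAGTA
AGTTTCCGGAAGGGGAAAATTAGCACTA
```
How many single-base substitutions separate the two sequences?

6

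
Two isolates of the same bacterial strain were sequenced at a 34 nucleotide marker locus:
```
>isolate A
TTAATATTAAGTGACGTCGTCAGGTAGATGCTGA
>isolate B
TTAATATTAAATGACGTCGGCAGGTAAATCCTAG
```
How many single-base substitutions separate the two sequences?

Mismatches (1-based): position 11: G→A; position 20: T→G; position 27: G→A; position 30: G→C; position 33: G→A; position 34: A→G.

6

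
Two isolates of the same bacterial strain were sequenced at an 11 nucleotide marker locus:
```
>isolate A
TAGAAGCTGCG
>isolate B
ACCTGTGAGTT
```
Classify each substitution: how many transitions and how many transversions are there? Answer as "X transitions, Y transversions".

2 transitions, 8 transversions

Transitions (purine↔purine or pyrimidine↔pyrimidine): 5 A→G, 10 C→T.
Transversions (purine↔pyrimidine): 1 T→A, 2 A→C, 3 G→C, 4 A→T, 6 G→T, 7 C→G, 8 T→A, 11 G→T.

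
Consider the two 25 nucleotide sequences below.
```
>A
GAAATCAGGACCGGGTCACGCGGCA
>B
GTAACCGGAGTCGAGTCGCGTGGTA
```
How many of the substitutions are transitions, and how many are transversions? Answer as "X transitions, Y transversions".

Mismatches (1-based):
site 2: A→T (purine→pyrimidine, transversion)
site 5: T→C (pyrimidine→pyrimidine, transition)
site 7: A→G (purine→purine, transition)
site 9: G→A (purine→purine, transition)
site 10: A→G (purine→purine, transition)
site 11: C→T (pyrimidine→pyrimidine, transition)
site 14: G→A (purine→purine, transition)
site 18: A→G (purine→purine, transition)
site 21: C→T (pyrimidine→pyrimidine, transition)
site 24: C→T (pyrimidine→pyrimidine, transition)

9 transitions, 1 transversion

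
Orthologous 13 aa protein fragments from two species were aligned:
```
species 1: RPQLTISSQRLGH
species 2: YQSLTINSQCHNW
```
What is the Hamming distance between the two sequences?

The sequences differ at positions 1, 2, 3, 7, 10, 11, 12, 13 (1-based) — 8 in total.

8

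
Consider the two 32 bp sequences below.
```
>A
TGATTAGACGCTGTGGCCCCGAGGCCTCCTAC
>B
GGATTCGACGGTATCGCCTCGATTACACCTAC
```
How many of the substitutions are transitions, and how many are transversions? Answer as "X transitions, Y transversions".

Transitions (purine↔purine or pyrimidine↔pyrimidine): 13 G→A, 19 C→T.
Transversions (purine↔pyrimidine): 1 T→G, 6 A→C, 11 C→G, 15 G→C, 23 G→T, 24 G→T, 25 C→A, 27 T→A.

2 transitions, 8 transversions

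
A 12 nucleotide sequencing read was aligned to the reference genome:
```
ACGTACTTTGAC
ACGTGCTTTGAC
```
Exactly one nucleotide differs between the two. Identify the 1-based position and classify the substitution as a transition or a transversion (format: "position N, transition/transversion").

The sequences differ only at position 5: A→G (purine→purine), a transition.

position 5, transition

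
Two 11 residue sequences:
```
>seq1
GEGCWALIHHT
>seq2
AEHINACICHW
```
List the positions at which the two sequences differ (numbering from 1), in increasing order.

Scanning 1-based: 1: G/A; 3: G/H; 4: C/I; 5: W/N; 7: L/C; 9: H/C; 11: T/W.

1, 3, 4, 5, 7, 9, 11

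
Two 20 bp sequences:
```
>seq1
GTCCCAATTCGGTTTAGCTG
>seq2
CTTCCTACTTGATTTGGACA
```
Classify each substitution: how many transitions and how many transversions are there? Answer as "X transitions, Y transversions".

7 transitions, 3 transversions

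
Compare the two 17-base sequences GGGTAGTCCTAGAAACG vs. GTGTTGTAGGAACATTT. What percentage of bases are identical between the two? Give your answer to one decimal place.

41.2%

10 positions differ (2, 5, 8, 9, 10, 12, 13, 15, 16, 17), so 7 of 17 match: 7/17 = 41.18%.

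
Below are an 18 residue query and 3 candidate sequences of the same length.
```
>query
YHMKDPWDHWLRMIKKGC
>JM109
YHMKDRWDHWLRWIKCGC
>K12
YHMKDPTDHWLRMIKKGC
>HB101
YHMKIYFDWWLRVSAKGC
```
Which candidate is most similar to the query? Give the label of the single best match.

K12

JM109 differs at 3 positions; K12 differs at 1 position; HB101 differs at 7 positions. The closest is K12.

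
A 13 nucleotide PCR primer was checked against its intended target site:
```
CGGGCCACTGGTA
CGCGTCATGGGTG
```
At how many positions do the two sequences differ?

Mismatches (1-based): position 3: G→C; position 5: C→T; position 8: C→T; position 9: T→G; position 13: A→G.

5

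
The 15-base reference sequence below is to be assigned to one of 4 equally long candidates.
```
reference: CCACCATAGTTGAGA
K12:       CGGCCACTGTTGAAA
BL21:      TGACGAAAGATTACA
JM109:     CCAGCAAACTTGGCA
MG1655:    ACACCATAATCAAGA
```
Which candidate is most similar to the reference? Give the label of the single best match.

Hamming distances to reference — K12: 5; BL21: 7; JM109: 5; MG1655: 4.
Smallest is MG1655 with 4 mismatches.

MG1655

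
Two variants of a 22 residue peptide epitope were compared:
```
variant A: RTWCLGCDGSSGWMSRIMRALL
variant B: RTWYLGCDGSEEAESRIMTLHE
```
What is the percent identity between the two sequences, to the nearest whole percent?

Mismatches at positions 4, 11, 12, 13, 14, 19, 20, 21, 22 (1-based): 9 of 22.
Identical positions: 13/22 = 59.09% → 59%.

59%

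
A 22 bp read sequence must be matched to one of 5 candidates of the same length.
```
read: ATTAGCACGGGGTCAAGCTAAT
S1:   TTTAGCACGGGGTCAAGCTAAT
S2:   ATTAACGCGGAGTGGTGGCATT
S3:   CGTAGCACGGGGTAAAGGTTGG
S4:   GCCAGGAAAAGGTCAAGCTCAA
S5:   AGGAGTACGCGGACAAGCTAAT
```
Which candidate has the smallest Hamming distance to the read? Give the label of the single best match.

S1

S1 differs at 1 site; S2 differs at 9 sites; S3 differs at 7 sites; S4 differs at 9 sites; S5 differs at 5 sites. The closest is S1.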